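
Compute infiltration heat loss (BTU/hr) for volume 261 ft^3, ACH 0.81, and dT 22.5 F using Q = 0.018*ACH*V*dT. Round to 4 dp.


Q = 0.018 * 0.81 * 261 * 22.5 = 85.6211 BTU/hr

85.6211 BTU/hr


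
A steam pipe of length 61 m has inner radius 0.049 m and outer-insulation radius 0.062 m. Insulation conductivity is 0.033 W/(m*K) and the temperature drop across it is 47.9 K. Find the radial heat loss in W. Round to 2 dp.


Q = 2*pi*0.033*61*47.9/ln(0.062/0.049) = 2574.61 W

2574.61 W


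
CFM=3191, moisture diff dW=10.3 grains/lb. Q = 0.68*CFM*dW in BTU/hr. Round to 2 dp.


Q = 0.68 * 3191 * 10.3 = 22349.76 BTU/hr

22349.76 BTU/hr


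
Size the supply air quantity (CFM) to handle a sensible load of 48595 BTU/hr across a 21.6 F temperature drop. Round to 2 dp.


CFM = 48595 / (1.08 * 21.6) = 2083.12

2083.12 CFM


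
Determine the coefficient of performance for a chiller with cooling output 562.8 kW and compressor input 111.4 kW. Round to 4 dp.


COP = 562.8 / 111.4 = 5.0521

5.0521


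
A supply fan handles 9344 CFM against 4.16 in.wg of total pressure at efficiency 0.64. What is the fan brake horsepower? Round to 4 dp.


BHP = 9344 * 4.16 / (6356 * 0.64) = 9.5557 hp

9.5557 hp


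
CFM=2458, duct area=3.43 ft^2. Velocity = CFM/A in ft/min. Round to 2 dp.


V = 2458 / 3.43 = 716.62 ft/min

716.62 ft/min


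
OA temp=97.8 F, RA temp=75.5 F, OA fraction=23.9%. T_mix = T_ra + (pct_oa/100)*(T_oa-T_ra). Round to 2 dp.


T_mix = 75.5 + (23.9/100)*(97.8-75.5) = 80.83 F

80.83 F


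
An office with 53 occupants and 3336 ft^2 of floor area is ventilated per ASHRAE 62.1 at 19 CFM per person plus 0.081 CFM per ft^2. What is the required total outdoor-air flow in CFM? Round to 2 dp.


Total = 53*19 + 3336*0.081 = 1277.22 CFM

1277.22 CFM


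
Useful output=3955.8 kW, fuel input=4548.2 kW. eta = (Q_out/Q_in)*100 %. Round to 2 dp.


eta = (3955.8/4548.2)*100 = 86.98 %

86.98 %


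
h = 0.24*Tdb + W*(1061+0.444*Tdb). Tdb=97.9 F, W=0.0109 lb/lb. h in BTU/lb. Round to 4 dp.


h = 0.24*97.9 + 0.0109*(1061+0.444*97.9) = 35.5347 BTU/lb

35.5347 BTU/lb


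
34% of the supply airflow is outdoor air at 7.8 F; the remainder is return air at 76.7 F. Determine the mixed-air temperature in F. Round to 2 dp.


T_mix = 0.34*7.8 + 0.66*76.7 = 53.27 F

53.27 F


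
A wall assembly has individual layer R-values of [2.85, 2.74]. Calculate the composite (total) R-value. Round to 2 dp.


R_total = 2.85 + 2.74 = 5.59

5.59


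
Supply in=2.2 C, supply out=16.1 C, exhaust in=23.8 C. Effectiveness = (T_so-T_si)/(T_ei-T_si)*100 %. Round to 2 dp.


eff = (16.1-2.2)/(23.8-2.2)*100 = 64.35 %

64.35 %


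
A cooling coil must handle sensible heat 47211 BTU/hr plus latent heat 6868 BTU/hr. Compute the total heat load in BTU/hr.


Qt = 47211 + 6868 = 54079 BTU/hr

54079 BTU/hr


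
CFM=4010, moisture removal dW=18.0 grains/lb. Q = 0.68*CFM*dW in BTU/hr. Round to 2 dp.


Q = 0.68 * 4010 * 18.0 = 49082.40 BTU/hr

49082.40 BTU/hr


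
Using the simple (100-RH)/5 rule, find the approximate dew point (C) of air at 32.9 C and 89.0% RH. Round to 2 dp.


Td = 32.9 - (100-89.0)/5 = 30.70 C

30.70 C


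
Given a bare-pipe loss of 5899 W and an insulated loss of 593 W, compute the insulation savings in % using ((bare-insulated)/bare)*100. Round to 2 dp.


Savings = ((5899-593)/5899)*100 = 89.95 %

89.95 %


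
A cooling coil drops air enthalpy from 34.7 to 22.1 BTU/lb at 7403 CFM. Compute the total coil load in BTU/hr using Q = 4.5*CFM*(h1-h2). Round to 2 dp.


Q = 4.5 * 7403 * (34.7 - 22.1) = 419750.10 BTU/hr

419750.10 BTU/hr


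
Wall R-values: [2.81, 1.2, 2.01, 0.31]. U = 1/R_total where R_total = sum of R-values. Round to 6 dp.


R_total = 2.81 + 1.2 + 2.01 + 0.31 = 6.33
U = 1/6.33 = 0.157978

0.157978


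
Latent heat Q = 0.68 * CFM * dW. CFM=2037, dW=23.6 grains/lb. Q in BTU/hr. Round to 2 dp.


Q = 0.68 * 2037 * 23.6 = 32689.78 BTU/hr

32689.78 BTU/hr


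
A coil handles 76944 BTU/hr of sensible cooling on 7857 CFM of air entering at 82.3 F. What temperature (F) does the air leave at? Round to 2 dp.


dT = 76944/(1.08*7857) = 9.0676
T_leave = 82.3 - 9.0676 = 73.23 F

73.23 F


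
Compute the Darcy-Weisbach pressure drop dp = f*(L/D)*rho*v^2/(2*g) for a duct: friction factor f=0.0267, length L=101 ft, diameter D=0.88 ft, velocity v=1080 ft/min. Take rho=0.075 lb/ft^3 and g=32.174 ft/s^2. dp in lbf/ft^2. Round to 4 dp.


v_fps = 1080/60 = 18.0 ft/s
dp = 0.0267*(101/0.88)*0.075*18.0^2/(2*32.174) = 1.1572 lbf/ft^2

1.1572 lbf/ft^2


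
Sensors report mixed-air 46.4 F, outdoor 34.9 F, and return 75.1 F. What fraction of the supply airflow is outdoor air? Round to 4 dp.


frac = (46.4 - 75.1) / (34.9 - 75.1) = 0.7139

0.7139


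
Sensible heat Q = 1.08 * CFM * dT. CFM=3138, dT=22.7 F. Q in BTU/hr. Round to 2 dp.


Q = 1.08 * 3138 * 22.7 = 76931.21 BTU/hr

76931.21 BTU/hr


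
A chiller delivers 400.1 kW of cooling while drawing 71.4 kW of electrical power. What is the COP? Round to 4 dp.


COP = 400.1 / 71.4 = 5.6036

5.6036


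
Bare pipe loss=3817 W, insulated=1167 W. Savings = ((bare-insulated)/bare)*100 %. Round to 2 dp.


Savings = ((3817-1167)/3817)*100 = 69.43 %

69.43 %


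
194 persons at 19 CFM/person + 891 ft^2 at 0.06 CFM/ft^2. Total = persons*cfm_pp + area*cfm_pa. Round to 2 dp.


Total = 194*19 + 891*0.06 = 3739.46 CFM

3739.46 CFM


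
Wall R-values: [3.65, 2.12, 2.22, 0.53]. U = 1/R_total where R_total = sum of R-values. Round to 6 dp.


R_total = 3.65 + 2.12 + 2.22 + 0.53 = 8.52
U = 1/8.52 = 0.117371

0.117371


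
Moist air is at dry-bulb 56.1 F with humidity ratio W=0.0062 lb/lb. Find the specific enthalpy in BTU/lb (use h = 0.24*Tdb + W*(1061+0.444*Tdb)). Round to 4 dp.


h = 0.24*56.1 + 0.0062*(1061+0.444*56.1) = 20.1966 BTU/lb

20.1966 BTU/lb


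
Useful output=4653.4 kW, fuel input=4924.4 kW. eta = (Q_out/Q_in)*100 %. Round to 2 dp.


eta = (4653.4/4924.4)*100 = 94.50 %

94.50 %


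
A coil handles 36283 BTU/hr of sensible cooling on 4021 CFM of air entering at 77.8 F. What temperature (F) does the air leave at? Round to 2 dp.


dT = 36283/(1.08*4021) = 8.3550
T_leave = 77.8 - 8.3550 = 69.45 F

69.45 F


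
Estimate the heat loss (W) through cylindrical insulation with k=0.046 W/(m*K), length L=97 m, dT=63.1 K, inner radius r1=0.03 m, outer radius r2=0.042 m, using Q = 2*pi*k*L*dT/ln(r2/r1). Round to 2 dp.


Q = 2*pi*0.046*97*63.1/ln(0.042/0.03) = 5257.62 W

5257.62 W


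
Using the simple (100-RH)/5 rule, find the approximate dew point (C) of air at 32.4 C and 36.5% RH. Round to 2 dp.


Td = 32.4 - (100-36.5)/5 = 19.70 C

19.70 C


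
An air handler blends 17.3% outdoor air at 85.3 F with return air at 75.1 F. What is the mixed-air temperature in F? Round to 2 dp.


T_mix = 75.1 + (17.3/100)*(85.3-75.1) = 76.86 F

76.86 F


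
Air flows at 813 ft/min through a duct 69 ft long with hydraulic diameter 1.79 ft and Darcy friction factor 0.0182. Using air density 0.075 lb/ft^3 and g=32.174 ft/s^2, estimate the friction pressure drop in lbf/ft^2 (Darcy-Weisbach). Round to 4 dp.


v_fps = 813/60 = 13.55 ft/s
dp = 0.0182*(69/1.79)*0.075*13.55^2/(2*32.174) = 0.1501 lbf/ft^2

0.1501 lbf/ft^2


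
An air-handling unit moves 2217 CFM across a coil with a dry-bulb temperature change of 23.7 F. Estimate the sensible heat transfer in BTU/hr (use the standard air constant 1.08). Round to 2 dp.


Q = 1.08 * 2217 * 23.7 = 56746.33 BTU/hr

56746.33 BTU/hr


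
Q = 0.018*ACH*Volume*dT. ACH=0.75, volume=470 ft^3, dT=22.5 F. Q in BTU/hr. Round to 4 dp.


Q = 0.018 * 0.75 * 470 * 22.5 = 142.7625 BTU/hr

142.7625 BTU/hr


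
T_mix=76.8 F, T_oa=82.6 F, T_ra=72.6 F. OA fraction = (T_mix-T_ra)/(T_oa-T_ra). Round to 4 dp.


frac = (76.8 - 72.6) / (82.6 - 72.6) = 0.4200

0.4200


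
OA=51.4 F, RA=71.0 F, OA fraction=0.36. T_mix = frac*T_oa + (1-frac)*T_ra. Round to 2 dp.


T_mix = 0.36*51.4 + 0.64*71.0 = 63.94 F

63.94 F


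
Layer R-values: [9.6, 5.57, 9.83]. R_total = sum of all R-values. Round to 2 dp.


R_total = 9.6 + 5.57 + 9.83 = 25.00

25.00


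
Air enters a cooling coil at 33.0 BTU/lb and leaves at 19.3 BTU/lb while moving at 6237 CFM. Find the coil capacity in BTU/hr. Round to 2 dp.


Q = 4.5 * 6237 * (33.0 - 19.3) = 384511.05 BTU/hr

384511.05 BTU/hr


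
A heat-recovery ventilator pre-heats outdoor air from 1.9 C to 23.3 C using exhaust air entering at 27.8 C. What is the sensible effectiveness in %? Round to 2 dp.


eff = (23.3-1.9)/(27.8-1.9)*100 = 82.63 %

82.63 %


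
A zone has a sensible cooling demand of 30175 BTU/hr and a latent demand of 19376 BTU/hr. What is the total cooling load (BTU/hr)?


Qt = 30175 + 19376 = 49551 BTU/hr

49551 BTU/hr


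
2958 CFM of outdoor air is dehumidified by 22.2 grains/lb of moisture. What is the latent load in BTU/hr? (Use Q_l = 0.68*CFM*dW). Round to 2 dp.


Q = 0.68 * 2958 * 22.2 = 44653.97 BTU/hr

44653.97 BTU/hr


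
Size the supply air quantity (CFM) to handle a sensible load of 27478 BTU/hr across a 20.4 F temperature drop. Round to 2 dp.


CFM = 27478 / (1.08 * 20.4) = 1247.19

1247.19 CFM


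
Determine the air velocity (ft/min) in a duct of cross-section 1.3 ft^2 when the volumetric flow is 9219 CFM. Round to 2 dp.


V = 9219 / 1.3 = 7091.54 ft/min

7091.54 ft/min


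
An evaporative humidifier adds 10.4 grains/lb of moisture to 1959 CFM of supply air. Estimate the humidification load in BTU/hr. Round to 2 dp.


Q = 0.68 * 1959 * 10.4 = 13854.05 BTU/hr

13854.05 BTU/hr


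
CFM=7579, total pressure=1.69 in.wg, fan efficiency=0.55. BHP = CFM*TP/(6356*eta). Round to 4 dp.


BHP = 7579 * 1.69 / (6356 * 0.55) = 3.6640 hp

3.6640 hp


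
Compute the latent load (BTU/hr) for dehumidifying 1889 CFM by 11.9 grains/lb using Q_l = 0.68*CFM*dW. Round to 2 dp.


Q = 0.68 * 1889 * 11.9 = 15285.79 BTU/hr

15285.79 BTU/hr


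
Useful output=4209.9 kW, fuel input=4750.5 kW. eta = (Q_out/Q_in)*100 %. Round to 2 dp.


eta = (4209.9/4750.5)*100 = 88.62 %

88.62 %


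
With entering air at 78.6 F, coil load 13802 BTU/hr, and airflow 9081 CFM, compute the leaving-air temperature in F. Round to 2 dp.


dT = 13802/(1.08*9081) = 1.4073
T_leave = 78.6 - 1.4073 = 77.19 F

77.19 F


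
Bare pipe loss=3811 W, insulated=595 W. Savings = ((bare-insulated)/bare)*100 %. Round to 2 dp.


Savings = ((3811-595)/3811)*100 = 84.39 %

84.39 %


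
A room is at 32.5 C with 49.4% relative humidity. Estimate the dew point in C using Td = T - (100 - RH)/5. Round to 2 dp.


Td = 32.5 - (100-49.4)/5 = 22.38 C

22.38 C


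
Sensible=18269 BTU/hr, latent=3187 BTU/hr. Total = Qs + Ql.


Qt = 18269 + 3187 = 21456 BTU/hr

21456 BTU/hr


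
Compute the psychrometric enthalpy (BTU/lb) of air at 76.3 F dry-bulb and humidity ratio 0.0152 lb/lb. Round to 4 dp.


h = 0.24*76.3 + 0.0152*(1061+0.444*76.3) = 34.9541 BTU/lb

34.9541 BTU/lb


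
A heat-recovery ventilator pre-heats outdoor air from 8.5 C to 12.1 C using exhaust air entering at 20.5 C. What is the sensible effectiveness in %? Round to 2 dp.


eff = (12.1-8.5)/(20.5-8.5)*100 = 30.00 %

30.00 %


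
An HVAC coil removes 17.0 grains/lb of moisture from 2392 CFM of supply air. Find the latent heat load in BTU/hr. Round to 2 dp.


Q = 0.68 * 2392 * 17.0 = 27651.52 BTU/hr

27651.52 BTU/hr


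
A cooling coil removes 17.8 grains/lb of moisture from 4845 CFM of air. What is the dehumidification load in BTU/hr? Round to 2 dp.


Q = 0.68 * 4845 * 17.8 = 58643.88 BTU/hr

58643.88 BTU/hr


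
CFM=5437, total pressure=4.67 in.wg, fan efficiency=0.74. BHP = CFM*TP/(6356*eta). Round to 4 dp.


BHP = 5437 * 4.67 / (6356 * 0.74) = 5.3983 hp

5.3983 hp


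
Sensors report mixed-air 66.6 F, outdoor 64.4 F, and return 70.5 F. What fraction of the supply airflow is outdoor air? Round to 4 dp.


frac = (66.6 - 70.5) / (64.4 - 70.5) = 0.6393

0.6393


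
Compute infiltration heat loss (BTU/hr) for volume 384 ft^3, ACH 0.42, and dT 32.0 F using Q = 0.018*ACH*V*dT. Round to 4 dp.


Q = 0.018 * 0.42 * 384 * 32.0 = 92.8973 BTU/hr

92.8973 BTU/hr


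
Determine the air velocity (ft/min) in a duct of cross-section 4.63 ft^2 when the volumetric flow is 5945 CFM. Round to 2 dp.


V = 5945 / 4.63 = 1284.02 ft/min

1284.02 ft/min


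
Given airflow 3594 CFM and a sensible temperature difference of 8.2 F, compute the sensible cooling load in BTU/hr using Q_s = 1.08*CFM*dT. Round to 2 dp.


Q = 1.08 * 3594 * 8.2 = 31828.46 BTU/hr

31828.46 BTU/hr


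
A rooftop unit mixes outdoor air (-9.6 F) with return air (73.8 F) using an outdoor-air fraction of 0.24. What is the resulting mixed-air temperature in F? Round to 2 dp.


T_mix = 0.24*(-9.6) + 0.76*73.8 = 53.78 F

53.78 F


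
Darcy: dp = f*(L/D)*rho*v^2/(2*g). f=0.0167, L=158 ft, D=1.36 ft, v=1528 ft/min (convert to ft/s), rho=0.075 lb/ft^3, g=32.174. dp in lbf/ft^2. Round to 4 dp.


v_fps = 1528/60 = 25.4667 ft/s
dp = 0.0167*(158/1.36)*0.075*25.4667^2/(2*32.174) = 1.4666 lbf/ft^2

1.4666 lbf/ft^2


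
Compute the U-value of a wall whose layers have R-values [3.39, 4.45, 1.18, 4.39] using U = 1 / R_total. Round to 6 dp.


R_total = 3.39 + 4.45 + 1.18 + 4.39 = 13.41
U = 1/13.41 = 0.074571

0.074571


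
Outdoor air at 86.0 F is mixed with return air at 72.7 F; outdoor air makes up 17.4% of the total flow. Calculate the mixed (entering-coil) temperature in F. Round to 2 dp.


T_mix = 72.7 + (17.4/100)*(86.0-72.7) = 75.01 F

75.01 F


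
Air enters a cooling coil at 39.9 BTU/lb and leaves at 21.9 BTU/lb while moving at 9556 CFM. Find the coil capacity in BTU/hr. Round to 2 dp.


Q = 4.5 * 9556 * (39.9 - 21.9) = 774036.00 BTU/hr

774036.00 BTU/hr


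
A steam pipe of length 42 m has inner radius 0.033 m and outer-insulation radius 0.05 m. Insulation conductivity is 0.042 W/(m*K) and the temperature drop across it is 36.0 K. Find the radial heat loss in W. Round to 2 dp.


Q = 2*pi*0.042*42*36.0/ln(0.05/0.033) = 960.27 W

960.27 W


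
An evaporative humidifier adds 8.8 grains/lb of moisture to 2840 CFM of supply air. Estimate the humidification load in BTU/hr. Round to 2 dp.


Q = 0.68 * 2840 * 8.8 = 16994.56 BTU/hr

16994.56 BTU/hr


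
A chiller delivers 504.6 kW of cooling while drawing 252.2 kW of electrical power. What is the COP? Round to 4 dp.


COP = 504.6 / 252.2 = 2.0008

2.0008


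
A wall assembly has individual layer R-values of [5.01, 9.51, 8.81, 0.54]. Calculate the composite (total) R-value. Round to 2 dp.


R_total = 5.01 + 9.51 + 8.81 + 0.54 = 23.87

23.87


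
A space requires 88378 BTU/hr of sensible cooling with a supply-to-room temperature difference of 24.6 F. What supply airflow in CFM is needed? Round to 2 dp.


CFM = 88378 / (1.08 * 24.6) = 3326.48

3326.48 CFM


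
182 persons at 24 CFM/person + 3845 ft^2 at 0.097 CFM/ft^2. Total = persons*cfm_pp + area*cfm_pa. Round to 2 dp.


Total = 182*24 + 3845*0.097 = 4740.97 CFM

4740.97 CFM


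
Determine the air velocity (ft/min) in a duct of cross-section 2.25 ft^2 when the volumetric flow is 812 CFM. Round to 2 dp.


V = 812 / 2.25 = 360.89 ft/min

360.89 ft/min


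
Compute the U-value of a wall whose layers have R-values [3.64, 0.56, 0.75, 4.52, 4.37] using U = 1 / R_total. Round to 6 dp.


R_total = 3.64 + 0.56 + 0.75 + 4.52 + 4.37 = 13.84
U = 1/13.84 = 0.072254

0.072254


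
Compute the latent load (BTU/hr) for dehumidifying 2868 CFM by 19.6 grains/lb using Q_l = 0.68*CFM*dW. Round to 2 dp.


Q = 0.68 * 2868 * 19.6 = 38224.70 BTU/hr

38224.70 BTU/hr


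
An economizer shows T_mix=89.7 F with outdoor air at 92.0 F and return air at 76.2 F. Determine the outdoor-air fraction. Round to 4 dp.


frac = (89.7 - 76.2) / (92.0 - 76.2) = 0.8544

0.8544


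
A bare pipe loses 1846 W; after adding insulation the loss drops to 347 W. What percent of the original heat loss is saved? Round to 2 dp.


Savings = ((1846-347)/1846)*100 = 81.20 %

81.20 %


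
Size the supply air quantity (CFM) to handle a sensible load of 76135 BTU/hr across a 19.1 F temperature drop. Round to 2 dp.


CFM = 76135 / (1.08 * 19.1) = 3690.86

3690.86 CFM


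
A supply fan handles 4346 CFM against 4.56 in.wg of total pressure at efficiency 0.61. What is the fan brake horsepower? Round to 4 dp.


BHP = 4346 * 4.56 / (6356 * 0.61) = 5.1114 hp

5.1114 hp


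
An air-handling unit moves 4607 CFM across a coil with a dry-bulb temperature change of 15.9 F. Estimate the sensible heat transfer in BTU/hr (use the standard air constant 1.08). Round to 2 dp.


Q = 1.08 * 4607 * 15.9 = 79111.40 BTU/hr

79111.40 BTU/hr


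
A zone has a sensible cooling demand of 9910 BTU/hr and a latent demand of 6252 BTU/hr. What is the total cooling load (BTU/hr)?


Qt = 9910 + 6252 = 16162 BTU/hr

16162 BTU/hr


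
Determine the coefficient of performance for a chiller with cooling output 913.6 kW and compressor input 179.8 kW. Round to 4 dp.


COP = 913.6 / 179.8 = 5.0812

5.0812


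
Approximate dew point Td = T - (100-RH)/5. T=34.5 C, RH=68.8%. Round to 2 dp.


Td = 34.5 - (100-68.8)/5 = 28.26 C

28.26 C


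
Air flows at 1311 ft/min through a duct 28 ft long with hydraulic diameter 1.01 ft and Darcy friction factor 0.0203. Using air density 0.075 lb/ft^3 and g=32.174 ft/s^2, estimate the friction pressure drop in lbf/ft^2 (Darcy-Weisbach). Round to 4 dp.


v_fps = 1311/60 = 21.85 ft/s
dp = 0.0203*(28/1.01)*0.075*21.85^2/(2*32.174) = 0.3132 lbf/ft^2

0.3132 lbf/ft^2


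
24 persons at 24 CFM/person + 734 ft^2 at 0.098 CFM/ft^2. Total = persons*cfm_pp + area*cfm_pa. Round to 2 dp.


Total = 24*24 + 734*0.098 = 647.93 CFM

647.93 CFM


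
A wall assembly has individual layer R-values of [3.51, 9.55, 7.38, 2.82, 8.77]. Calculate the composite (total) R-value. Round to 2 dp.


R_total = 3.51 + 9.55 + 7.38 + 2.82 + 8.77 = 32.03

32.03


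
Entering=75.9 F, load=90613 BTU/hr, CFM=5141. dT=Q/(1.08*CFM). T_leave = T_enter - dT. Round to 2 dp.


dT = 90613/(1.08*5141) = 16.3200
T_leave = 75.9 - 16.3200 = 59.58 F

59.58 F


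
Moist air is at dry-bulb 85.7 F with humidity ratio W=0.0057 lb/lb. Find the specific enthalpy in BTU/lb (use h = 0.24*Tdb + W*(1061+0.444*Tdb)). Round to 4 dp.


h = 0.24*85.7 + 0.0057*(1061+0.444*85.7) = 26.8326 BTU/lb

26.8326 BTU/lb


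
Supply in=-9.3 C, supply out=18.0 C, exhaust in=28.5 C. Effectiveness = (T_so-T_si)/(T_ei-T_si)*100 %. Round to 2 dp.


eff = (18.0-(-9.3))/(28.5-(-9.3))*100 = 72.22 %

72.22 %


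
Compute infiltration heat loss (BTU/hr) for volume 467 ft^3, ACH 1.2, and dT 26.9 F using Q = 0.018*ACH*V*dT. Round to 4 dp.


Q = 0.018 * 1.2 * 467 * 26.9 = 271.3457 BTU/hr

271.3457 BTU/hr


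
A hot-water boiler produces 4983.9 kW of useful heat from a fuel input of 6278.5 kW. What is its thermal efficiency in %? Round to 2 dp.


eta = (4983.9/6278.5)*100 = 79.38 %

79.38 %


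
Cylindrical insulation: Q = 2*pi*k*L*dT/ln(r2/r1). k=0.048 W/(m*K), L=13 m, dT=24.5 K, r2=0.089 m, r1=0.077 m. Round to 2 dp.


Q = 2*pi*0.048*13*24.5/ln(0.089/0.077) = 663.24 W

663.24 W


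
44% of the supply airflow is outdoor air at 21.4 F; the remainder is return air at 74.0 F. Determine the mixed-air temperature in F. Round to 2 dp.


T_mix = 0.44*21.4 + 0.56*74.0 = 50.86 F

50.86 F


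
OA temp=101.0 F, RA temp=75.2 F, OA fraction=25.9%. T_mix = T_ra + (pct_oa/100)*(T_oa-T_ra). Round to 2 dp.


T_mix = 75.2 + (25.9/100)*(101.0-75.2) = 81.88 F

81.88 F


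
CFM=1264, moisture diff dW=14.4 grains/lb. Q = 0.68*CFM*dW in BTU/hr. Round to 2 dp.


Q = 0.68 * 1264 * 14.4 = 12377.09 BTU/hr

12377.09 BTU/hr


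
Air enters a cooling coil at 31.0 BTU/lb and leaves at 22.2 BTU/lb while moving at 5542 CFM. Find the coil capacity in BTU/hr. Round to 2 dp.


Q = 4.5 * 5542 * (31.0 - 22.2) = 219463.20 BTU/hr

219463.20 BTU/hr


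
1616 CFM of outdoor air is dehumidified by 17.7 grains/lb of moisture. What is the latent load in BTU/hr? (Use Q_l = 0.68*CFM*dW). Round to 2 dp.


Q = 0.68 * 1616 * 17.7 = 19450.18 BTU/hr

19450.18 BTU/hr


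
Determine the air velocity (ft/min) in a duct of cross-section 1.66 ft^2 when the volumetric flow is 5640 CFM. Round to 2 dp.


V = 5640 / 1.66 = 3397.59 ft/min

3397.59 ft/min


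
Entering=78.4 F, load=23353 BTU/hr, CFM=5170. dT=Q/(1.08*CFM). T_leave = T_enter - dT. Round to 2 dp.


dT = 23353/(1.08*5170) = 4.1824
T_leave = 78.4 - 4.1824 = 74.22 F

74.22 F


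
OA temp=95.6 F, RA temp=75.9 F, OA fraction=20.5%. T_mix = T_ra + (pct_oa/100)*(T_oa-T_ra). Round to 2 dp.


T_mix = 75.9 + (20.5/100)*(95.6-75.9) = 79.94 F

79.94 F


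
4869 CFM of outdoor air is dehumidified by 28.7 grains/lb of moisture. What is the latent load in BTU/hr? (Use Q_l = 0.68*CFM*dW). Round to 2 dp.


Q = 0.68 * 4869 * 28.7 = 95023.40 BTU/hr

95023.40 BTU/hr


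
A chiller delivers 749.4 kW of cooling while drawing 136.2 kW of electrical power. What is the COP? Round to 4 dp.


COP = 749.4 / 136.2 = 5.5022

5.5022


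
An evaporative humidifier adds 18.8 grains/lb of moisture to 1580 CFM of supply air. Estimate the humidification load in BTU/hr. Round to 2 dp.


Q = 0.68 * 1580 * 18.8 = 20198.72 BTU/hr

20198.72 BTU/hr


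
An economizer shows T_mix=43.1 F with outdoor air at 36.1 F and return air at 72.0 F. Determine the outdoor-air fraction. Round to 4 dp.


frac = (43.1 - 72.0) / (36.1 - 72.0) = 0.8050

0.8050


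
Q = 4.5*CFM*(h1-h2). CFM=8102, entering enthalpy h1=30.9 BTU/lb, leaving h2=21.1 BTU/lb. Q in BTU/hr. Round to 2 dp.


Q = 4.5 * 8102 * (30.9 - 21.1) = 357298.20 BTU/hr

357298.20 BTU/hr


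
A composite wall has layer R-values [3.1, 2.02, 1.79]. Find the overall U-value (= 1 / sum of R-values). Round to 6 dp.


R_total = 3.1 + 2.02 + 1.79 = 6.91
U = 1/6.91 = 0.144718

0.144718


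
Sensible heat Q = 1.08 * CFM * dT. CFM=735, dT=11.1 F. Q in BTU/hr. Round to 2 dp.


Q = 1.08 * 735 * 11.1 = 8811.18 BTU/hr

8811.18 BTU/hr


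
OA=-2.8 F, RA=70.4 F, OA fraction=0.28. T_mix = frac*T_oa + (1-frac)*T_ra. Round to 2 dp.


T_mix = 0.28*(-2.8) + 0.72*70.4 = 49.90 F

49.90 F


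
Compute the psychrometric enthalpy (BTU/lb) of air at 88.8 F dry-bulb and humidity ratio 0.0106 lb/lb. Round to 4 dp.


h = 0.24*88.8 + 0.0106*(1061+0.444*88.8) = 32.9765 BTU/lb

32.9765 BTU/lb


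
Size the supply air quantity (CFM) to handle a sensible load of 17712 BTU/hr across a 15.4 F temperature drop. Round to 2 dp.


CFM = 17712 / (1.08 * 15.4) = 1064.94

1064.94 CFM


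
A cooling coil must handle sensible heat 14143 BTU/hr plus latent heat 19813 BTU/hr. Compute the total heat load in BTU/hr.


Qt = 14143 + 19813 = 33956 BTU/hr

33956 BTU/hr


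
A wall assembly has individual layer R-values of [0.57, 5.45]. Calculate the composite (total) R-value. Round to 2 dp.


R_total = 0.57 + 5.45 = 6.02

6.02


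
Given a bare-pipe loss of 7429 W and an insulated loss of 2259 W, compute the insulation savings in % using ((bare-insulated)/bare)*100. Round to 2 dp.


Savings = ((7429-2259)/7429)*100 = 69.59 %

69.59 %


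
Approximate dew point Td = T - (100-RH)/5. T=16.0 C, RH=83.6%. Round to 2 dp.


Td = 16.0 - (100-83.6)/5 = 12.72 C

12.72 C


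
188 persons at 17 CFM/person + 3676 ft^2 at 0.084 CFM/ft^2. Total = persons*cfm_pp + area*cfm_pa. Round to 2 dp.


Total = 188*17 + 3676*0.084 = 3504.78 CFM

3504.78 CFM


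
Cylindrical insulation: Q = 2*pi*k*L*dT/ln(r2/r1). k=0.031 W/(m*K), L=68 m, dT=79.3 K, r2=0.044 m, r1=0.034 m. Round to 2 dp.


Q = 2*pi*0.031*68*79.3/ln(0.044/0.034) = 4073.73 W

4073.73 W


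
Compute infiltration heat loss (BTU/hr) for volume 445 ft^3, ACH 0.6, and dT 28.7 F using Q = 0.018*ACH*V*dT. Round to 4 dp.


Q = 0.018 * 0.6 * 445 * 28.7 = 137.9322 BTU/hr

137.9322 BTU/hr


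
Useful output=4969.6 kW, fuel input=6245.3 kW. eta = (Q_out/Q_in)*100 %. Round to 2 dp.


eta = (4969.6/6245.3)*100 = 79.57 %

79.57 %


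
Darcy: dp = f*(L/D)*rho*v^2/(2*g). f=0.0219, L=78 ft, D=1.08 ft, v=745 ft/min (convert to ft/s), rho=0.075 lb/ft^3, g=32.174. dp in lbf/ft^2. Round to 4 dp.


v_fps = 745/60 = 12.4167 ft/s
dp = 0.0219*(78/1.08)*0.075*12.4167^2/(2*32.174) = 0.2842 lbf/ft^2

0.2842 lbf/ft^2


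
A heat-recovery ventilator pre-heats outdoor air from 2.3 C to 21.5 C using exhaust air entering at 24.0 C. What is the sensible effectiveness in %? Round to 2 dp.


eff = (21.5-2.3)/(24.0-2.3)*100 = 88.48 %

88.48 %


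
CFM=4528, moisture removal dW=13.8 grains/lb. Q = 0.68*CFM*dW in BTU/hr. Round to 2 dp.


Q = 0.68 * 4528 * 13.8 = 42490.75 BTU/hr

42490.75 BTU/hr


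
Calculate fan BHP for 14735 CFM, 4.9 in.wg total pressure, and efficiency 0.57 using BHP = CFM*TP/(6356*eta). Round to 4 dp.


BHP = 14735 * 4.9 / (6356 * 0.57) = 19.9291 hp

19.9291 hp


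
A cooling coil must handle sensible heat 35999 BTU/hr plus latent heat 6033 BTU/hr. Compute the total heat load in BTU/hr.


Qt = 35999 + 6033 = 42032 BTU/hr

42032 BTU/hr


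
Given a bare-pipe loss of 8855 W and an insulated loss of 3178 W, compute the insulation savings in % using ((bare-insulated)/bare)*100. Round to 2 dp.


Savings = ((8855-3178)/8855)*100 = 64.11 %

64.11 %


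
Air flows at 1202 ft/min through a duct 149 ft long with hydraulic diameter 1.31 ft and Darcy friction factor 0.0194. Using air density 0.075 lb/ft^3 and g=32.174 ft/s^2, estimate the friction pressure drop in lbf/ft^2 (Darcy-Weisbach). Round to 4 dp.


v_fps = 1202/60 = 20.0333 ft/s
dp = 0.0194*(149/1.31)*0.075*20.0333^2/(2*32.174) = 1.0322 lbf/ft^2

1.0322 lbf/ft^2


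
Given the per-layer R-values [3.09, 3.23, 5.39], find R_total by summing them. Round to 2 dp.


R_total = 3.09 + 3.23 + 5.39 = 11.71

11.71


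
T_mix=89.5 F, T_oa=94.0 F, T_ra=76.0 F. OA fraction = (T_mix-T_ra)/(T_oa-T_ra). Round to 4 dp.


frac = (89.5 - 76.0) / (94.0 - 76.0) = 0.7500

0.7500


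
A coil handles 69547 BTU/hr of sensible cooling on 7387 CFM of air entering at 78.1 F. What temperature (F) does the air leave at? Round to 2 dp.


dT = 69547/(1.08*7387) = 8.7174
T_leave = 78.1 - 8.7174 = 69.38 F

69.38 F


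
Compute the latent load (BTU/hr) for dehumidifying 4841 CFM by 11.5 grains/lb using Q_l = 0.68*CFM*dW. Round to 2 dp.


Q = 0.68 * 4841 * 11.5 = 37856.62 BTU/hr

37856.62 BTU/hr


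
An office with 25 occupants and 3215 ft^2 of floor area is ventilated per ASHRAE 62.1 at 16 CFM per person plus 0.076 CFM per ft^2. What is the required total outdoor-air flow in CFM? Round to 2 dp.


Total = 25*16 + 3215*0.076 = 644.34 CFM

644.34 CFM


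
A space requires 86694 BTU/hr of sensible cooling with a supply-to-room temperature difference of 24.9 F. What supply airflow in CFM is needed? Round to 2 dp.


CFM = 86694 / (1.08 * 24.9) = 3223.78

3223.78 CFM


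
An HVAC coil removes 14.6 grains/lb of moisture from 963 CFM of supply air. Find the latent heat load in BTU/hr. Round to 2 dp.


Q = 0.68 * 963 * 14.6 = 9560.66 BTU/hr

9560.66 BTU/hr


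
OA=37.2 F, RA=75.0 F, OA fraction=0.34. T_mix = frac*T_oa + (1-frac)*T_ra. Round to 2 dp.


T_mix = 0.34*37.2 + 0.66*75.0 = 62.15 F

62.15 F


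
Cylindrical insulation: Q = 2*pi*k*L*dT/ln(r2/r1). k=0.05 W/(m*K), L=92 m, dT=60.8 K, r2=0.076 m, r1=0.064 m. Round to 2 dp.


Q = 2*pi*0.05*92*60.8/ln(0.076/0.064) = 10225.65 W

10225.65 W


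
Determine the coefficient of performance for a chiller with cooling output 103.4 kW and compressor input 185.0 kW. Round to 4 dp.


COP = 103.4 / 185.0 = 0.5589

0.5589


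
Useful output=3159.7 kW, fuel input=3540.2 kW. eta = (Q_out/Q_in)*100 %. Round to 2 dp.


eta = (3159.7/3540.2)*100 = 89.25 %

89.25 %


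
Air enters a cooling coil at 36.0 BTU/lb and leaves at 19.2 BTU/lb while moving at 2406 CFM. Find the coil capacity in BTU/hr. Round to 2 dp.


Q = 4.5 * 2406 * (36.0 - 19.2) = 181893.60 BTU/hr

181893.60 BTU/hr


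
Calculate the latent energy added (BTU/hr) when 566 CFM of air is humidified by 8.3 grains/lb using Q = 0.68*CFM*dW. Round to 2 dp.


Q = 0.68 * 566 * 8.3 = 3194.50 BTU/hr

3194.50 BTU/hr


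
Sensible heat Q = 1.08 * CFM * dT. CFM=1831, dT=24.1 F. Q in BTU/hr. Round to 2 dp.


Q = 1.08 * 1831 * 24.1 = 47657.27 BTU/hr

47657.27 BTU/hr


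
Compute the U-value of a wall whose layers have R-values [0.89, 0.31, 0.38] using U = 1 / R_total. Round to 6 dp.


R_total = 0.89 + 0.31 + 0.38 = 1.58
U = 1/1.58 = 0.632911

0.632911


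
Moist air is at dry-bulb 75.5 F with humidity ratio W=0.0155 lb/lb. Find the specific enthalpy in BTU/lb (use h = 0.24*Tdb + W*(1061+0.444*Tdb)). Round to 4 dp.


h = 0.24*75.5 + 0.0155*(1061+0.444*75.5) = 35.0851 BTU/lb

35.0851 BTU/lb


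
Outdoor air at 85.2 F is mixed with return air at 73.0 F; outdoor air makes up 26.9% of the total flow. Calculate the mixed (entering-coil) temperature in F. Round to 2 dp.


T_mix = 73.0 + (26.9/100)*(85.2-73.0) = 76.28 F

76.28 F


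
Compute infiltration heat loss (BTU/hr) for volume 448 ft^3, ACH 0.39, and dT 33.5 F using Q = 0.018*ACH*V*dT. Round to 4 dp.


Q = 0.018 * 0.39 * 448 * 33.5 = 105.3562 BTU/hr

105.3562 BTU/hr


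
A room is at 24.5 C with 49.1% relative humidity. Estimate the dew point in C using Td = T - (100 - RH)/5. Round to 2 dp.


Td = 24.5 - (100-49.1)/5 = 14.32 C

14.32 C


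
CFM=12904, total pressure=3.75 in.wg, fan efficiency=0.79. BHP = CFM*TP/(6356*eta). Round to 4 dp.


BHP = 12904 * 3.75 / (6356 * 0.79) = 9.6371 hp

9.6371 hp


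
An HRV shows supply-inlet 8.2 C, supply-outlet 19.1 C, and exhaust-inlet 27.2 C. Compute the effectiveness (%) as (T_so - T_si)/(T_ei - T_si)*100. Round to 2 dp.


eff = (19.1-8.2)/(27.2-8.2)*100 = 57.37 %

57.37 %


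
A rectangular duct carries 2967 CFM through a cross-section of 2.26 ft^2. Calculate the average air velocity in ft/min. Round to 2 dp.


V = 2967 / 2.26 = 1312.83 ft/min

1312.83 ft/min


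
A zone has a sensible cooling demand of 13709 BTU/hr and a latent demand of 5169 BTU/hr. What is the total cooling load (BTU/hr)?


Qt = 13709 + 5169 = 18878 BTU/hr

18878 BTU/hr


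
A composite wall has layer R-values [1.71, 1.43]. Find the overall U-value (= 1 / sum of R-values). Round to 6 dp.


R_total = 1.71 + 1.43 = 3.14
U = 1/3.14 = 0.318471

0.318471


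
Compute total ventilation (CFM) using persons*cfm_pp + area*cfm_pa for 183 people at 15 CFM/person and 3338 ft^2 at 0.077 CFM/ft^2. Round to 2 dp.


Total = 183*15 + 3338*0.077 = 3002.03 CFM

3002.03 CFM


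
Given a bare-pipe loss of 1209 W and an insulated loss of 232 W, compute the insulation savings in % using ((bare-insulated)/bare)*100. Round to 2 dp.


Savings = ((1209-232)/1209)*100 = 80.81 %

80.81 %


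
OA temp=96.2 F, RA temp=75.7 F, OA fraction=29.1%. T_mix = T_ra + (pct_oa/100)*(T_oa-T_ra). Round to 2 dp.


T_mix = 75.7 + (29.1/100)*(96.2-75.7) = 81.67 F

81.67 F


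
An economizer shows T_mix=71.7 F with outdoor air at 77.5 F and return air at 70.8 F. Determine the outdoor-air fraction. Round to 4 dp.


frac = (71.7 - 70.8) / (77.5 - 70.8) = 0.1343

0.1343


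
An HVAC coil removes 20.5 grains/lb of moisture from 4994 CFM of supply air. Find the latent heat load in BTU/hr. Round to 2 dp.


Q = 0.68 * 4994 * 20.5 = 69616.36 BTU/hr

69616.36 BTU/hr


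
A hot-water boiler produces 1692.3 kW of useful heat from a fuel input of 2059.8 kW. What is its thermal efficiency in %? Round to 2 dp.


eta = (1692.3/2059.8)*100 = 82.16 %

82.16 %


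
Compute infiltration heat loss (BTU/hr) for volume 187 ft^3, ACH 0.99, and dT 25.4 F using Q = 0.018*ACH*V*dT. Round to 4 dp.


Q = 0.018 * 0.99 * 187 * 25.4 = 84.6414 BTU/hr

84.6414 BTU/hr


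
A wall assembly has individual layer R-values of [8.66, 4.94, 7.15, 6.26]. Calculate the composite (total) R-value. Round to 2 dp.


R_total = 8.66 + 4.94 + 7.15 + 6.26 = 27.01

27.01


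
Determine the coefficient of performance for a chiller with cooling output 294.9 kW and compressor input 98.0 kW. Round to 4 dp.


COP = 294.9 / 98.0 = 3.0092

3.0092


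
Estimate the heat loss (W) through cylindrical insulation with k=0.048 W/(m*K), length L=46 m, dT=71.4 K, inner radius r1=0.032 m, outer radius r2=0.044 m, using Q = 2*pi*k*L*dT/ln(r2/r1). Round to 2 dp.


Q = 2*pi*0.048*46*71.4/ln(0.044/0.032) = 3110.50 W

3110.50 W


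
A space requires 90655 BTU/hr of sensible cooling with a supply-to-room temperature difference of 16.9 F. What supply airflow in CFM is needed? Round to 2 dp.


CFM = 90655 / (1.08 * 16.9) = 4966.85

4966.85 CFM


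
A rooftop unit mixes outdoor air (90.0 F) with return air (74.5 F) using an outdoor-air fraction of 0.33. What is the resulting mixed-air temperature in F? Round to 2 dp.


T_mix = 0.33*90.0 + 0.67*74.5 = 79.62 F

79.62 F


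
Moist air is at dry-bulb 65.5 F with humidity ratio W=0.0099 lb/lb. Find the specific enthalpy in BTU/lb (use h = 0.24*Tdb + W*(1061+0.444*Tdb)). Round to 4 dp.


h = 0.24*65.5 + 0.0099*(1061+0.444*65.5) = 26.5118 BTU/lb

26.5118 BTU/lb


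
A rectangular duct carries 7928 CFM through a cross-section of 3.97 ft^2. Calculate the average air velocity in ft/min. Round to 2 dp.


V = 7928 / 3.97 = 1996.98 ft/min

1996.98 ft/min


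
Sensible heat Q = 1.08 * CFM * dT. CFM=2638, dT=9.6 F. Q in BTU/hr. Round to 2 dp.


Q = 1.08 * 2638 * 9.6 = 27350.78 BTU/hr

27350.78 BTU/hr


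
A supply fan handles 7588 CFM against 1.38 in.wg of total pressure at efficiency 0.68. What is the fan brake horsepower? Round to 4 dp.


BHP = 7588 * 1.38 / (6356 * 0.68) = 2.4228 hp

2.4228 hp


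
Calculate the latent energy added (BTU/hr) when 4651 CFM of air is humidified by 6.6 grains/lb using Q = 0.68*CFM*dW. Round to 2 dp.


Q = 0.68 * 4651 * 6.6 = 20873.69 BTU/hr

20873.69 BTU/hr


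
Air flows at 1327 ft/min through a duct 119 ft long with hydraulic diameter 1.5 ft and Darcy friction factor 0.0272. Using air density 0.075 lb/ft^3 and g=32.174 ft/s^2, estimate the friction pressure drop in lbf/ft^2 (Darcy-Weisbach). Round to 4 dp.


v_fps = 1327/60 = 22.1167 ft/s
dp = 0.0272*(119/1.5)*0.075*22.1167^2/(2*32.174) = 1.2302 lbf/ft^2

1.2302 lbf/ft^2


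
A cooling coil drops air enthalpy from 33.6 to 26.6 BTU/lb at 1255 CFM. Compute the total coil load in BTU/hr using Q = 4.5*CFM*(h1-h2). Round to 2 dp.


Q = 4.5 * 1255 * (33.6 - 26.6) = 39532.50 BTU/hr

39532.50 BTU/hr


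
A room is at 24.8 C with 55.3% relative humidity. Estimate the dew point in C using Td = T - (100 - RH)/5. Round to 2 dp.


Td = 24.8 - (100-55.3)/5 = 15.86 C

15.86 C


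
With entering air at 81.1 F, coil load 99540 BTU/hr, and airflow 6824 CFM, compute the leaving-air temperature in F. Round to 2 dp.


dT = 99540/(1.08*6824) = 13.5063
T_leave = 81.1 - 13.5063 = 67.59 F

67.59 F


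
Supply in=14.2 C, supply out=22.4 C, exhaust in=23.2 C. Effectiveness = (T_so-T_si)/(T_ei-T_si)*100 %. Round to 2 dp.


eff = (22.4-14.2)/(23.2-14.2)*100 = 91.11 %

91.11 %


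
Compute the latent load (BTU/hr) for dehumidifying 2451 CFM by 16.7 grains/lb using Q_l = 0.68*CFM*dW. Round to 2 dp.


Q = 0.68 * 2451 * 16.7 = 27833.56 BTU/hr

27833.56 BTU/hr


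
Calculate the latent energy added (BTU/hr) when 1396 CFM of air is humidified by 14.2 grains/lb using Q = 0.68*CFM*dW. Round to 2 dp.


Q = 0.68 * 1396 * 14.2 = 13479.78 BTU/hr

13479.78 BTU/hr


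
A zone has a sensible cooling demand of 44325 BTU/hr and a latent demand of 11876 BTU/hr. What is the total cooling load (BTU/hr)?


Qt = 44325 + 11876 = 56201 BTU/hr

56201 BTU/hr


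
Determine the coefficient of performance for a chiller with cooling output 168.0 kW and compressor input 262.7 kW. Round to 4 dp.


COP = 168.0 / 262.7 = 0.6395

0.6395


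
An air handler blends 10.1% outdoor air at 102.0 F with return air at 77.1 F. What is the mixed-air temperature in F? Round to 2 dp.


T_mix = 77.1 + (10.1/100)*(102.0-77.1) = 79.61 F

79.61 F


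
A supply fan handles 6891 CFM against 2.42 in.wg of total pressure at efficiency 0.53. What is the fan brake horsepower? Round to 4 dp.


BHP = 6891 * 2.42 / (6356 * 0.53) = 4.9504 hp

4.9504 hp


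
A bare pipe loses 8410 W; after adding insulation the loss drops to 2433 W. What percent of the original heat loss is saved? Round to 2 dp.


Savings = ((8410-2433)/8410)*100 = 71.07 %

71.07 %


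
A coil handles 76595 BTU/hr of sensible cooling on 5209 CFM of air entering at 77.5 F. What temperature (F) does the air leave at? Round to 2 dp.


dT = 76595/(1.08*5209) = 13.6151
T_leave = 77.5 - 13.6151 = 63.88 F

63.88 F


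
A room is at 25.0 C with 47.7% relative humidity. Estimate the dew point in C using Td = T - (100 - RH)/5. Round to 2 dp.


Td = 25.0 - (100-47.7)/5 = 14.54 C

14.54 C


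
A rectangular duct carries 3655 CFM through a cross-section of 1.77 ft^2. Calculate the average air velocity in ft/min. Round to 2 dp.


V = 3655 / 1.77 = 2064.97 ft/min

2064.97 ft/min


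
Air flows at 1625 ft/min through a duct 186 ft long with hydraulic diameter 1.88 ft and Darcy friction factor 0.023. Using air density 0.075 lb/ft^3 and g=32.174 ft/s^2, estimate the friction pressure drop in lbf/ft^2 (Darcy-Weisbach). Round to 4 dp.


v_fps = 1625/60 = 27.0833 ft/s
dp = 0.023*(186/1.88)*0.075*27.0833^2/(2*32.174) = 1.9454 lbf/ft^2

1.9454 lbf/ft^2


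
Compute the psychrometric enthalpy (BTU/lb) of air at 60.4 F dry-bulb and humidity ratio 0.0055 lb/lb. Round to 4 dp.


h = 0.24*60.4 + 0.0055*(1061+0.444*60.4) = 20.4790 BTU/lb

20.4790 BTU/lb


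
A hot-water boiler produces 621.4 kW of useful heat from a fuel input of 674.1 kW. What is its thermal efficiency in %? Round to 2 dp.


eta = (621.4/674.1)*100 = 92.18 %

92.18 %


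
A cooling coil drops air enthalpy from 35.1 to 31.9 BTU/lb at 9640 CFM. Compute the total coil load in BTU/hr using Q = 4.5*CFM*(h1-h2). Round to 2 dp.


Q = 4.5 * 9640 * (35.1 - 31.9) = 138816.00 BTU/hr

138816.00 BTU/hr


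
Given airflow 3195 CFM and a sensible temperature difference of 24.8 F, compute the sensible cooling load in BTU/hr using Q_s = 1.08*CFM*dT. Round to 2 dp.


Q = 1.08 * 3195 * 24.8 = 85574.88 BTU/hr

85574.88 BTU/hr


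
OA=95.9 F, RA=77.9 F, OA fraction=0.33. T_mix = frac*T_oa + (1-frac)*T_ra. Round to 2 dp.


T_mix = 0.33*95.9 + 0.67*77.9 = 83.84 F

83.84 F


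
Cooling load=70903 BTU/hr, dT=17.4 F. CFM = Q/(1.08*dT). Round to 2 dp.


CFM = 70903 / (1.08 * 17.4) = 3773.04

3773.04 CFM


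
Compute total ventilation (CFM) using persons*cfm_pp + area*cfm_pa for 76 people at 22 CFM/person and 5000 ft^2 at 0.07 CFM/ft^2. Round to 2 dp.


Total = 76*22 + 5000*0.07 = 2022.00 CFM

2022.00 CFM


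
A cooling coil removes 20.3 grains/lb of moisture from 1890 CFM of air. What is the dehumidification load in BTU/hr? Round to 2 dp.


Q = 0.68 * 1890 * 20.3 = 26089.56 BTU/hr

26089.56 BTU/hr


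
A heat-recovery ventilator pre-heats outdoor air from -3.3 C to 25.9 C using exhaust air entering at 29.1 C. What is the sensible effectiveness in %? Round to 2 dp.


eff = (25.9-(-3.3))/(29.1-(-3.3))*100 = 90.12 %

90.12 %


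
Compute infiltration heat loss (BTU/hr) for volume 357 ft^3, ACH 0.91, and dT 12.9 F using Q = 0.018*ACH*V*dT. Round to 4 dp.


Q = 0.018 * 0.91 * 357 * 12.9 = 75.4348 BTU/hr

75.4348 BTU/hr


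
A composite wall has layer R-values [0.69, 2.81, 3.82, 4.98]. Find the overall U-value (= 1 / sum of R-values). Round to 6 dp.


R_total = 0.69 + 2.81 + 3.82 + 4.98 = 12.30
U = 1/12.30 = 0.081301

0.081301
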